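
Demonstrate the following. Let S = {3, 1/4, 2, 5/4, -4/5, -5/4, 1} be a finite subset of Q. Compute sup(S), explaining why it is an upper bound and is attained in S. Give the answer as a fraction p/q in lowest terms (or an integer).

S is finite, so sup(S) = max(S).
Sorted decreasing:
3, 2, 5/4, 1, 1/4, -4/5, -5/4
The extremum is 3.
For every x in S, x <= 3. And 3 is in S, so it is attained.
Therefore sup(S) = 3.

3


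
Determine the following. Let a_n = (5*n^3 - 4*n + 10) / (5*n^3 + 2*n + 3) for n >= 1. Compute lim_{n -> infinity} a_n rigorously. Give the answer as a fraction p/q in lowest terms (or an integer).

Divide numerator and denominator by n^3, the highest power:
numerator / n^3 = 5 - 4/n^2 + 10/n^3
denominator / n^3 = 5 + 2/n^2 + 3/n^3
As n -> infinity, all terms of the form c/n^k (k >= 1) tend to 0.
So numerator / n^3 -> 5 and denominator / n^3 -> 5.
Therefore lim a_n = 1.

1


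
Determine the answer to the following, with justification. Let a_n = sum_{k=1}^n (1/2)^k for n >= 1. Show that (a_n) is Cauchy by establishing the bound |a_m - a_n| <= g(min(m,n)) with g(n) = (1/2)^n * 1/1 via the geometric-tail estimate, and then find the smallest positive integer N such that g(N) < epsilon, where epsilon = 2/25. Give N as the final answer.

For m > n >= 1: |a_m - a_n| = sum_{k=n+1}^m (1/2)^k < sum_{k=n+1}^infinity (1/2)^k = (1/2)^(n+1) / (1 - 1/2) = (1/2)^n * (1/2) * (2/1) = (1/2)^n * 1/1.
So g(n) = (1/2)^n / 1. Since g(n) -> 0, (a_n) is Cauchy.
Now solve g(N) < 2/25: (1/2)^N / 1 < 2/25 <=> 2^N > 1 / (1 * 2/25) = 25/2.
Check powers of 2: 2^3 = 8 <= 25/2, 2^4 = 16 > 25/2.
So the smallest such N is 4. Check: g(4) = 1/(1 * 16) = 1/16 < 2/25.

4


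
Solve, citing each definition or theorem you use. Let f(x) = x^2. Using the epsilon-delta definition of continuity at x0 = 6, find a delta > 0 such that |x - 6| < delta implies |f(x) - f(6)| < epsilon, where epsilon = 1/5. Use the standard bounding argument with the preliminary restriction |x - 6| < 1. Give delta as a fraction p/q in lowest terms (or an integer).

Factor: |x^2 - (6)^2| = |x - 6| * |x + 6|.
Impose |x - 6| < 1 first. Then |x + 6| = |(x - 6) + 2*(6)| <= |x - 6| + 2*|6| < 1 + 12 = 13.
So |x^2 - (6)^2| < delta * 13.
We need delta * 13 <= 1/5, i.e. delta <= 1/5/13 = 1/65.
Since 1/65 < 1, this is tighter than 1; take delta = 1/65.
So delta = 1/65 works.

1/65


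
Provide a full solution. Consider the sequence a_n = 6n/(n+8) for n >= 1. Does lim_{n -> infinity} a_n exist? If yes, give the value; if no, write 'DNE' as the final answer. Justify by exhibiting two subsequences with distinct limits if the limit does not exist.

Examine the behaviour of a_n along subsequences.
Even-n subsequence a_{2k} = 6(2k)/(2k+8) -> 6. Odd-n subsequence a_{2k+1} = 6(2k+1)/(2k+9) -> 6. Both tend to 6, which suggests the limit is 6; verify directly.
|a_n - 6| = |6n - 6(n+8)| / (n+8) = 48/(n+8) < 48/n for every n >= 1.
Given epsilon > 0, choose a positive integer N > 48/epsilon. Then for all n >= N, |a_n - 6| < 48/n <= 48/N < epsilon.
So by the definition of the limit, lim a_n exists and equals 6.

6


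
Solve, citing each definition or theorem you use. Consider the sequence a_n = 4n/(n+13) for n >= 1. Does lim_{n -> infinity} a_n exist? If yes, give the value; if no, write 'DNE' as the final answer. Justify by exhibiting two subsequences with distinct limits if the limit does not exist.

Examine the behaviour of a_n along subsequences.
Even-n subsequence a_{2k} = 4(2k)/(2k+13) -> 4. Odd-n subsequence a_{2k+1} = 4(2k+1)/(2k+14) -> 4. Both tend to 4, which suggests the limit is 4; verify directly.
|a_n - 4| = |4n - 4(n+13)| / (n+13) = 52/(n+13) < 52/n for every n >= 1.
Given epsilon > 0, choose a positive integer N > 52/epsilon. Then for all n >= N, |a_n - 4| < 52/n <= 52/N < epsilon.
So by the definition of the limit, lim a_n exists and equals 4.

4


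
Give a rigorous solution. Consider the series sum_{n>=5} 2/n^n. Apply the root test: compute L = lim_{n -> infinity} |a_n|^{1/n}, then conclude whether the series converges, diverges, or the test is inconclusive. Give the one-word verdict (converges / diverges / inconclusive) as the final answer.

Let a_n denote the general term. Form |a_n|^(1/n) and simplify:
|a_n|^(1/n) = 2^(1/n)/n
Take the limit as n -> infinity: L = 0.
Since L = 0 < 1, the root test implies convergence.

converges


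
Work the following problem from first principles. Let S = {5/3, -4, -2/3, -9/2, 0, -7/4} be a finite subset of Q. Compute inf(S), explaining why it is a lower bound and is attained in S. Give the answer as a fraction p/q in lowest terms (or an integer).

S is finite, so inf(S) = min(S).
Sorted increasing:
-9/2, -4, -7/4, -2/3, 0, 5/3
The extremum is -9/2.
For every x in S, x >= -9/2. And -9/2 is in S, so it is attained.
Therefore inf(S) = -9/2.

-9/2


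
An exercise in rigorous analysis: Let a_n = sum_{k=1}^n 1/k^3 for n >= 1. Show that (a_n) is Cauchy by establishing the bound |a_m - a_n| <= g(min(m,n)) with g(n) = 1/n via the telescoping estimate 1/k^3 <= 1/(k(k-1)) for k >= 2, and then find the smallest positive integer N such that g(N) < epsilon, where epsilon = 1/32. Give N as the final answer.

For m > n >= 1: |a_m - a_n| = sum_{k=n+1}^m 1/k^3.
Use 1/k^3 <= 1/(k(k-1)) = 1/(k-1) - 1/k for k >= 2 (which holds since k^3 >= k^2 >= k(k-1) for k >= 2):
sum_{k=n+1}^m 1/k^3 <= sum_{k=n+1}^m (1/(k-1) - 1/k) = 1/n - 1/m <= 1/n.
By symmetry the same bound holds with n,m swapped, so |a_m - a_n| <= 1/min(m,n) = g(min(m,n)). Since g(n) -> 0, (a_n) is Cauchy.
Now solve g(N) < 1/32: 1/N < 1/32 <=> N > 1/(1/32) = 32.
The smallest integer strictly greater than 32 is N = 33.
Check: g(33) = 1/33 < 1/32; g(32) = 1/32 >= 1/32. So N = 33.

33


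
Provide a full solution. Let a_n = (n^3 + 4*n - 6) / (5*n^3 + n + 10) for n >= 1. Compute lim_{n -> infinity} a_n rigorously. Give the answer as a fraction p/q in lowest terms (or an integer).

Divide numerator and denominator by n^3, the highest power:
numerator / n^3 = 1 + 4/n^2 - 6/n^3
denominator / n^3 = 5 + n^(-2) + 10/n^3
As n -> infinity, all terms of the form c/n^k (k >= 1) tend to 0.
So numerator / n^3 -> 1 and denominator / n^3 -> 5.
Therefore lim a_n = 1/5.

1/5


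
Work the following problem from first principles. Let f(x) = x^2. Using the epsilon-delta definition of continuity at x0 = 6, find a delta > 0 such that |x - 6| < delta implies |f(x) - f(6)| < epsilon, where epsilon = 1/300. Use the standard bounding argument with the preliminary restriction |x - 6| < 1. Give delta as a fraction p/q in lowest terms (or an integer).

Factor: |x^2 - (6)^2| = |x - 6| * |x + 6|.
Impose |x - 6| < 1 first. Then |x + 6| = |(x - 6) + 2*(6)| <= |x - 6| + 2*|6| < 1 + 12 = 13.
So |x^2 - (6)^2| < delta * 13.
We need delta * 13 <= 1/300, i.e. delta <= 1/300/13 = 1/3900.
Since 1/3900 < 1, this is tighter than 1; take delta = 1/3900.
So delta = 1/3900 works.

1/3900


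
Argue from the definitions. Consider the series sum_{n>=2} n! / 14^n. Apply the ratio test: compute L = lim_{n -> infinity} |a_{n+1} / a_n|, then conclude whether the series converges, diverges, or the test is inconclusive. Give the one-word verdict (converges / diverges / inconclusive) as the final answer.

Let a_n denote the general term. Form the ratio a_{n+1}/a_n and simplify:
a_{n+1}/a_n = n/14 + 1/14
Take the limit as n -> infinity: L = infinity.
Since L = infinity > 1 (or L = infinity), the ratio test implies the series diverges.

diverges


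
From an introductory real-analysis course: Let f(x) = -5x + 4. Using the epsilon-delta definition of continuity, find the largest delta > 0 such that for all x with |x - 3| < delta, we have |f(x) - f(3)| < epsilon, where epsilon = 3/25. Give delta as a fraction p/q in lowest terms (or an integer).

We compute f(3) = -5*(3) + 4 = -11.
|f(x) - f(3)| = |-5x + 4 - (-11)| = |-5(x - 3)| = 5|x - 3|.
We need 5|x - 3| < 3/25, i.e. |x - 3| < 3/25 / 5 = 3/125.
So any delta <= 3/125 works. Conversely, if delta > 3/125, then x = 3 + 3/125 satisfies |x - 3| = 3/125 < delta but |f(x) - f(3)| = 5 * 3/125 = 3/25, which is not < 3/25; so no larger delta works.
Hence the largest such delta is 3/125.

3/125


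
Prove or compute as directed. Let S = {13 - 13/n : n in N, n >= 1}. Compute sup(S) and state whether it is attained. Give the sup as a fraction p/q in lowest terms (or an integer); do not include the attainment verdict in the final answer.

Analysis:
- Values: 0, 13/2, 26/3, 39/4, ... strictly increasing.
- Minimum is 0 (n=1); inf = 0 (attained).
- 13 - 13/n -> 13 from below; sup = 13, not attained.
Conclusion: sup(S) = 13, not attained in S.

13


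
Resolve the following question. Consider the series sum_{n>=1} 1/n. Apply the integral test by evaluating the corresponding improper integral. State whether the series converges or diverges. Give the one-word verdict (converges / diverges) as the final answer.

Let f(x) = 1/x. Then f is positive, continuous, and decreasing on [1, infinity), so the integral test applies.
Compute the improper integral int_{1}^infinity f(x) dx:
  antiderivative F(x) = log(x).
  As x -> infinity, log(x) -> infinity.
  So int = infinity - log(1) = infinity. By the integral test, the series diverges.

diverges


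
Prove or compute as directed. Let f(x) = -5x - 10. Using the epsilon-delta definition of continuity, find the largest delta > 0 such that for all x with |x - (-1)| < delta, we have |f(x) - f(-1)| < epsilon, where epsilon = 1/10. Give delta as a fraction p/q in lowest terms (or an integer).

We compute f(-1) = -5*(-1) - 10 = -5.
|f(x) - f(-1)| = |-5x - 10 - (-5)| = |-5(x - (-1))| = 5|x - (-1)|.
We need 5|x - (-1)| < 1/10, i.e. |x - (-1)| < 1/10 / 5 = 1/50.
So any delta <= 1/50 works. Conversely, if delta > 1/50, then x = -1 + 1/50 satisfies |x - (-1)| = 1/50 < delta but |f(x) - f(-1)| = 5 * 1/50 = 1/10, which is not < 1/10; so no larger delta works.
Hence the largest such delta is 1/50.

1/50


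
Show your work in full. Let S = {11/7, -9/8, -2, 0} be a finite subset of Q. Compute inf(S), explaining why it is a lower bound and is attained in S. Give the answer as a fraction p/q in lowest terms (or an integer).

S is finite, so inf(S) = min(S).
Sorted increasing:
-2, -9/8, 0, 11/7
The extremum is -2.
For every x in S, x >= -2. And -2 is in S, so it is attained.
Therefore inf(S) = -2.

-2


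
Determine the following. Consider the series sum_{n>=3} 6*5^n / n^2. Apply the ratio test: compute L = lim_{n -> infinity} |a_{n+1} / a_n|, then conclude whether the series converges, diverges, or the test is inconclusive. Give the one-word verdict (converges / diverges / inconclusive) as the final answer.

Let a_n denote the general term. Form the ratio a_{n+1}/a_n and simplify:
a_{n+1}/a_n = 5*n^2/(n + 1)^2
Take the limit as n -> infinity: L = 5.
Since L = 5 > 1 (or L = infinity), the ratio test implies the series diverges.

diverges


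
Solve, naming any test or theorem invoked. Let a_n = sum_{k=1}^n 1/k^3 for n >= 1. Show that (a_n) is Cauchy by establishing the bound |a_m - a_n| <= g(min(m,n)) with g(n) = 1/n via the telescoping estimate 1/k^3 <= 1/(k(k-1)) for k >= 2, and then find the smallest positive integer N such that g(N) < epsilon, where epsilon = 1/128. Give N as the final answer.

For m > n >= 1: |a_m - a_n| = sum_{k=n+1}^m 1/k^3.
Use 1/k^3 <= 1/(k(k-1)) = 1/(k-1) - 1/k for k >= 2 (which holds since k^3 >= k^2 >= k(k-1) for k >= 2):
sum_{k=n+1}^m 1/k^3 <= sum_{k=n+1}^m (1/(k-1) - 1/k) = 1/n - 1/m <= 1/n.
By symmetry the same bound holds with n,m swapped, so |a_m - a_n| <= 1/min(m,n) = g(min(m,n)). Since g(n) -> 0, (a_n) is Cauchy.
Now solve g(N) < 1/128: 1/N < 1/128 <=> N > 1/(1/128) = 128.
The smallest integer strictly greater than 128 is N = 129.
Check: g(129) = 1/129 < 1/128; g(128) = 1/128 >= 1/128. So N = 129.

129


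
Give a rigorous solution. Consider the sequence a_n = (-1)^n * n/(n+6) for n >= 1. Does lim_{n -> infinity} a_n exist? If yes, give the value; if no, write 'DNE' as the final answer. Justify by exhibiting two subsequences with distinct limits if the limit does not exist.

Examine the behaviour of a_n along subsequences.
a_{2k} = 2k/(2k+6) -> 1. a_{2k+1} = -(2k+1)/(2k+7) -> -1.
Since these two subsequential limits are 1 and -1, distinct, the full sequence cannot converge (a convergent sequence has all subsequences tending to the same limit). So lim a_n does not exist.

DNE


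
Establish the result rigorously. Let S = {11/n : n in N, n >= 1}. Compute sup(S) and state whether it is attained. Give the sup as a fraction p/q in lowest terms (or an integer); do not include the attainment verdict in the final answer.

Analysis:
- Values: 11, 11/2, 11/3, 11/4, ... strictly decreasing.
- The maximum is 11 (n=1); sup = 11 (attained).
- The set is bounded below by 0; 11/n -> 0 so 0 is the greatest lower bound.
- 0 is not in the set, so inf = 0 is not attained.
Conclusion: sup(S) = 11, attained in S.

11


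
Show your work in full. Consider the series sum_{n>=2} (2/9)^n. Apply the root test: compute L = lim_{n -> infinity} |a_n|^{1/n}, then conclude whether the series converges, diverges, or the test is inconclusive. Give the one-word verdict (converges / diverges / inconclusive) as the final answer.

Let a_n denote the general term. Form |a_n|^(1/n) and simplify:
|a_n|^(1/n) = 2/9
Take the limit as n -> infinity: L = 2/9.
Since L = 2/9 < 1, the root test implies convergence.

converges


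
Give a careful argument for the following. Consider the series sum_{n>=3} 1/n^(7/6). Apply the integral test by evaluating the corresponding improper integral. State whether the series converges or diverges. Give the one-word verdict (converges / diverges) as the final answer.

Let f(x) = x^(-7/6). Then f is positive, continuous, and decreasing on [3, infinity), so the integral test applies.
Compute the improper integral int_{3}^infinity f(x) dx:
  antiderivative F(x) = -6/x^(1/6).
  As x -> infinity, F(x) -> 0 (since p = 7/6 > 1).
  So int = F(infinity) - F(3) = 0 - (-2*3^(5/6)) = 2*3^(5/6).
  Finite, so by the integral test, the series converges.

converges


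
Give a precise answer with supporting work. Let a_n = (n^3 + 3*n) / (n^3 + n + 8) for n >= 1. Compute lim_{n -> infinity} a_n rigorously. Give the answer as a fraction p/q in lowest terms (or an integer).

Divide numerator and denominator by n^3, the highest power:
numerator / n^3 = 1 + 3/n^2
denominator / n^3 = 1 + n^(-2) + 8/n^3
As n -> infinity, all terms of the form c/n^k (k >= 1) tend to 0.
So numerator / n^3 -> 1 and denominator / n^3 -> 1.
Therefore lim a_n = 1.

1


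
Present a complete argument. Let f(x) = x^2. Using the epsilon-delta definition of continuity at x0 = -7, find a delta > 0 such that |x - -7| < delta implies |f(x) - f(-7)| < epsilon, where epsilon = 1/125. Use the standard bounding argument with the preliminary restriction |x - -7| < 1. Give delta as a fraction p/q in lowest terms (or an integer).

Factor: |x^2 - (-7)^2| = |x - -7| * |x + -7|.
Impose |x - -7| < 1 first. Then |x + -7| = |(x - -7) + 2*(-7)| <= |x - -7| + 2*|-7| < 1 + 14 = 15.
So |x^2 - (-7)^2| < delta * 15.
We need delta * 15 <= 1/125, i.e. delta <= 1/125/15 = 1/1875.
Since 1/1875 < 1, this is tighter than 1; take delta = 1/1875.
So delta = 1/1875 works.

1/1875


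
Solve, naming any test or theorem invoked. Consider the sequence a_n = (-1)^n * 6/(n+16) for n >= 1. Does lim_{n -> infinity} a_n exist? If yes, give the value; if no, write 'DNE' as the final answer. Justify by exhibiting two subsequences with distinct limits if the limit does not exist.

Examine the behaviour of a_n along subsequences.
Even-n subsequence a_{2k} = 6/(2k+16) -> 0. Odd-n subsequence a_{2k+1} = -6/(2k+17) -> 0. Both tend to 0, which suggests the limit is 0; verify directly.
|a_n - 0| = 6/(n+16) < 6/n for every n >= 1.
Given epsilon > 0, choose a positive integer N > 6/epsilon. Then for all n >= N, |a_n| < 6/n <= 6/N < epsilon.
So by the definition of the limit, lim a_n exists and equals 0.

0


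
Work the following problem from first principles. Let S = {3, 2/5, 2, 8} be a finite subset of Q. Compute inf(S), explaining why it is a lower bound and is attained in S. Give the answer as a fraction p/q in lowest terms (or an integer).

S is finite, so inf(S) = min(S).
Sorted increasing:
2/5, 2, 3, 8
The extremum is 2/5.
For every x in S, x >= 2/5. And 2/5 is in S, so it is attained.
Therefore inf(S) = 2/5.

2/5


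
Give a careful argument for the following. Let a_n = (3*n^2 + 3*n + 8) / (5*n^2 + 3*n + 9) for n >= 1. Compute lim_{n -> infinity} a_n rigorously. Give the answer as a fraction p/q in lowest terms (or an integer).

Divide numerator and denominator by n^2, the highest power:
numerator / n^2 = 3 + 3/n + 8/n^2
denominator / n^2 = 5 + 3/n + 9/n^2
As n -> infinity, all terms of the form c/n^k (k >= 1) tend to 0.
So numerator / n^2 -> 3 and denominator / n^2 -> 5.
Therefore lim a_n = 3/5.

3/5


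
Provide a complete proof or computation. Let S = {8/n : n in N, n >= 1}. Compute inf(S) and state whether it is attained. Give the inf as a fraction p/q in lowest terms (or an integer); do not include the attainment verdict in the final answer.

Analysis:
- Values: 8, 4, 8/3, 2, ... strictly decreasing.
- The maximum is 8 (n=1); sup = 8 (attained).
- The set is bounded below by 0; 8/n -> 0 so 0 is the greatest lower bound.
- 0 is not in the set, so inf = 0 is not attained.
Conclusion: inf(S) = 0, not attained in S.

0


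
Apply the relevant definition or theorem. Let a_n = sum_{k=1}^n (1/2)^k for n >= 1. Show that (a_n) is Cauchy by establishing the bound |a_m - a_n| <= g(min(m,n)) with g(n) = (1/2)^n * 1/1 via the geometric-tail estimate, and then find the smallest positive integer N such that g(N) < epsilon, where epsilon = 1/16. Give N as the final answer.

For m > n >= 1: |a_m - a_n| = sum_{k=n+1}^m (1/2)^k < sum_{k=n+1}^infinity (1/2)^k = (1/2)^(n+1) / (1 - 1/2) = (1/2)^n * (1/2) * (2/1) = (1/2)^n * 1/1.
So g(n) = (1/2)^n / 1. Since g(n) -> 0, (a_n) is Cauchy.
Now solve g(N) < 1/16: (1/2)^N / 1 < 1/16 <=> 2^N > 1 / (1 * 1/16) = 16.
Check powers of 2: 2^4 = 16 <= 16, 2^5 = 32 > 16.
So the smallest such N is 5. Check: g(5) = 1/(1 * 32) = 1/32 < 1/16.

5


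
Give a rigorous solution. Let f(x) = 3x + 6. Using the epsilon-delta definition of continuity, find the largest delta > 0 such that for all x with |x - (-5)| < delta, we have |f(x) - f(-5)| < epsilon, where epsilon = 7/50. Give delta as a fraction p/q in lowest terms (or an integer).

We compute f(-5) = 3*(-5) + 6 = -9.
|f(x) - f(-5)| = |3x + 6 - (-9)| = |3(x - (-5))| = 3|x - (-5)|.
We need 3|x - (-5)| < 7/50, i.e. |x - (-5)| < 7/50 / 3 = 7/150.
So any delta <= 7/150 works. Conversely, if delta > 7/150, then x = -5 + 7/150 satisfies |x - (-5)| = 7/150 < delta but |f(x) - f(-5)| = 3 * 7/150 = 7/50, which is not < 7/50; so no larger delta works.
Hence the largest such delta is 7/150.

7/150


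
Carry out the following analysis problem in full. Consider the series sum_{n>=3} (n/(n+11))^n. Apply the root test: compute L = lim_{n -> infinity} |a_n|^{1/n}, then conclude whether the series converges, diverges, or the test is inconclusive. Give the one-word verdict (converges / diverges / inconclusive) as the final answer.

Let a_n denote the general term. Form |a_n|^(1/n) and simplify:
|a_n|^(1/n) = n/(n + 11)
Take the limit as n -> infinity: L = 1.
Since L = 1, the root test is inconclusive. (In fact a_n = (n/(n+11))^n -> e^(-11) != 0, so the nth-term test shows divergence; but the root test itself gives no conclusion.)

inconclusive


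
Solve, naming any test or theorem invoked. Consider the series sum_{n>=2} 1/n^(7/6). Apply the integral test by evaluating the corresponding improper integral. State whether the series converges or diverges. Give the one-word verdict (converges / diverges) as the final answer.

Let f(x) = x^(-7/6). Then f is positive, continuous, and decreasing on [2, infinity), so the integral test applies.
Compute the improper integral int_{2}^infinity f(x) dx:
  antiderivative F(x) = -6/x^(1/6).
  As x -> infinity, F(x) -> 0 (since p = 7/6 > 1).
  So int = F(infinity) - F(2) = 0 - (-3*2^(5/6)) = 3*2^(5/6).
  Finite, so by the integral test, the series converges.

converges


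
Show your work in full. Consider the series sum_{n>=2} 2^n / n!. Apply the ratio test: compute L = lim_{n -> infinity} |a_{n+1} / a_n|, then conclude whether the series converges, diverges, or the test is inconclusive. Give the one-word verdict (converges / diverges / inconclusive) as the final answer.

Let a_n denote the general term. Form the ratio a_{n+1}/a_n and simplify:
a_{n+1}/a_n = 2/(n + 1)
Take the limit as n -> infinity: L = 0.
Since L = 0 < 1, the ratio test implies the series converges.

converges


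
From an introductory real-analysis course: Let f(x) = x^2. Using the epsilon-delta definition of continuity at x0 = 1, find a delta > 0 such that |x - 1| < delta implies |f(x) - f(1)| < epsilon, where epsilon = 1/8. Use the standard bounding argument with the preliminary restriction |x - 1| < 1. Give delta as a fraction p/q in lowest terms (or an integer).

Factor: |x^2 - (1)^2| = |x - 1| * |x + 1|.
Impose |x - 1| < 1 first. Then |x + 1| = |(x - 1) + 2*(1)| <= |x - 1| + 2*|1| < 1 + 2 = 3.
So |x^2 - (1)^2| < delta * 3.
We need delta * 3 <= 1/8, i.e. delta <= 1/8/3 = 1/24.
Since 1/24 < 1, this is tighter than 1; take delta = 1/24.
So delta = 1/24 works.

1/24


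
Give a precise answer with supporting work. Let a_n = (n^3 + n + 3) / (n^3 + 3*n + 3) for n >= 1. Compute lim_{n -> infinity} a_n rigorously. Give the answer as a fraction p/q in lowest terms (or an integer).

Divide numerator and denominator by n^3, the highest power:
numerator / n^3 = 1 + n^(-2) + 3/n^3
denominator / n^3 = 1 + 3/n^2 + 3/n^3
As n -> infinity, all terms of the form c/n^k (k >= 1) tend to 0.
So numerator / n^3 -> 1 and denominator / n^3 -> 1.
Therefore lim a_n = 1.

1


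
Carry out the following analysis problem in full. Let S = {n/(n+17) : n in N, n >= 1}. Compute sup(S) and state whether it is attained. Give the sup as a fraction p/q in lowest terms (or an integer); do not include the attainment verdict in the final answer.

Analysis:
- Values: 1/18, 2/19, 3/20, 4/21, ... strictly increasing.
- Minimum is 1/18 (n=1); inf = 1/18 (attained).
- n/(n+17) = 1 - 17/(n+17) -> 1 from below as n -> infinity, and never equals 1.
- So sup = 1 (not attained).
Conclusion: sup(S) = 1, not attained in S.

1


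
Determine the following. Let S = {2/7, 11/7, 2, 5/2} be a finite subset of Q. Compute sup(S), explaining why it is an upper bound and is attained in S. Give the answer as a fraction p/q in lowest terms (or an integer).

S is finite, so sup(S) = max(S).
Sorted decreasing:
5/2, 2, 11/7, 2/7
The extremum is 5/2.
For every x in S, x <= 5/2. And 5/2 is in S, so it is attained.
Therefore sup(S) = 5/2.

5/2


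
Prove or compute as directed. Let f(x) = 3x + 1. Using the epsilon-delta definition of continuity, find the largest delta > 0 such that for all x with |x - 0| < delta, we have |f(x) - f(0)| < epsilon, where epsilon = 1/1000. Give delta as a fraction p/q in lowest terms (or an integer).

We compute f(0) = 3*(0) + 1 = 1.
|f(x) - f(0)| = |3x + 1 - (1)| = |3(x - 0)| = 3|x - 0|.
We need 3|x - 0| < 1/1000, i.e. |x - 0| < 1/1000 / 3 = 1/3000.
So any delta <= 1/3000 works. Conversely, if delta > 1/3000, then x = 0 + 1/3000 satisfies |x - 0| = 1/3000 < delta but |f(x) - f(0)| = 3 * 1/3000 = 1/1000, which is not < 1/1000; so no larger delta works.
Hence the largest such delta is 1/3000.

1/3000


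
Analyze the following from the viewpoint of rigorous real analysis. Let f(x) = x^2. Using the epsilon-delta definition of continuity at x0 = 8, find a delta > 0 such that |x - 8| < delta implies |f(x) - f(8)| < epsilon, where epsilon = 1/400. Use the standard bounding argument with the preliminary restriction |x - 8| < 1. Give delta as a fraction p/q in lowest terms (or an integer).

Factor: |x^2 - (8)^2| = |x - 8| * |x + 8|.
Impose |x - 8| < 1 first. Then |x + 8| = |(x - 8) + 2*(8)| <= |x - 8| + 2*|8| < 1 + 16 = 17.
So |x^2 - (8)^2| < delta * 17.
We need delta * 17 <= 1/400, i.e. delta <= 1/400/17 = 1/6800.
Since 1/6800 < 1, this is tighter than 1; take delta = 1/6800.
So delta = 1/6800 works.

1/6800


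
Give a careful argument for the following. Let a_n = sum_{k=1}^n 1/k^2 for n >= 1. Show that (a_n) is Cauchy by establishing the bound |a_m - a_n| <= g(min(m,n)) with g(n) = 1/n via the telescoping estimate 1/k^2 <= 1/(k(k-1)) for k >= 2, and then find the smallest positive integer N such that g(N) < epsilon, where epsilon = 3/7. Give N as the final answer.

For m > n >= 1: |a_m - a_n| = sum_{k=n+1}^m 1/k^2.
Use 1/k^2 <= 1/(k(k-1)) = 1/(k-1) - 1/k for k >= 2:
sum_{k=n+1}^m 1/k^2 <= sum_{k=n+1}^m (1/(k-1) - 1/k) = 1/n - 1/m <= 1/n.
By symmetry the same bound holds with n,m swapped, so |a_m - a_n| <= 1/min(m,n) = g(min(m,n)). Since g(n) -> 0, (a_n) is Cauchy.
Now solve g(N) < 3/7: 1/N < 3/7 <=> N > 1/(3/7) = 7/3.
The smallest integer strictly greater than 7/3 is N = 3.
Check: g(3) = 1/3 < 3/7; g(2) = 1/2 >= 3/7. So N = 3.

3


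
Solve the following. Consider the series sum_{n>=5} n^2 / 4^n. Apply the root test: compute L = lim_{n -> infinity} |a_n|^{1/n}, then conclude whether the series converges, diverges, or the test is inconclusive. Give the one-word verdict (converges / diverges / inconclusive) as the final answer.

Let a_n denote the general term. Form |a_n|^(1/n) and simplify:
|a_n|^(1/n) = n^(2/n)/4
Take the limit as n -> infinity: L = 1/4.
Since L = 1/4 < 1, the root test implies convergence.

converges


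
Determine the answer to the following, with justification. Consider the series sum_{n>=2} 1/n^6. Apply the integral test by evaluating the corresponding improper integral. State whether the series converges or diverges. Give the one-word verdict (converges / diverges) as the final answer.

Let f(x) = x^(-6). Then f is positive, continuous, and decreasing on [2, infinity), so the integral test applies.
Compute the improper integral int_{2}^infinity f(x) dx:
  antiderivative F(x) = -1/(5*x^5).
  As x -> infinity, F(x) -> 0 (since p = 6 > 1).
  So int = F(infinity) - F(2) = 0 - (-1/160) = 1/160.
  Finite, so by the integral test, the series converges.

converges


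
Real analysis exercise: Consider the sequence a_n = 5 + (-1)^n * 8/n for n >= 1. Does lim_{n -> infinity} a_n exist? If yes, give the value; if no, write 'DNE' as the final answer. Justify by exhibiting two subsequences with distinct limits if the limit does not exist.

Examine the behaviour of a_n along subsequences.
Even-n subsequence a_{2k} = 5 + 8/(2k) -> 5. Odd-n subsequence a_{2k+1} = 5 - 8/(2k+1) -> 5. Both tend to 5, which suggests the limit is 5; verify directly.
|a_n - 5| = |(-1)^n * 8/n| = 8/n for every n >= 1.
Given epsilon > 0, choose a positive integer N > 8/epsilon. Then for all n >= N, |a_n - 5| = 8/n <= 8/N < epsilon.
So by the definition of the limit, lim a_n exists and equals 5.

5


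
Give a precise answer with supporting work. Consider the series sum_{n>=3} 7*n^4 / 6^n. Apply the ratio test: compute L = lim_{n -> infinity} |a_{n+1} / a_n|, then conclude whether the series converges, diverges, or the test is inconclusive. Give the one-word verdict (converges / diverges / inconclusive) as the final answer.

Let a_n denote the general term. Form the ratio a_{n+1}/a_n and simplify:
a_{n+1}/a_n = (n + 1)^4/(6*n^4)
Take the limit as n -> infinity: L = 1/6.
Since L = 1/6 < 1, the ratio test implies the series converges.

converges


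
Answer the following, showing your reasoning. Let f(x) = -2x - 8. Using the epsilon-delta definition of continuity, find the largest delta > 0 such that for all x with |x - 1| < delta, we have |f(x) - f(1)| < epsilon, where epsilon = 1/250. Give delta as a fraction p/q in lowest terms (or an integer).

We compute f(1) = -2*(1) - 8 = -10.
|f(x) - f(1)| = |-2x - 8 - (-10)| = |-2(x - 1)| = 2|x - 1|.
We need 2|x - 1| < 1/250, i.e. |x - 1| < 1/250 / 2 = 1/500.
So any delta <= 1/500 works. Conversely, if delta > 1/500, then x = 1 + 1/500 satisfies |x - 1| = 1/500 < delta but |f(x) - f(1)| = 2 * 1/500 = 1/250, which is not < 1/250; so no larger delta works.
Hence the largest such delta is 1/500.

1/500


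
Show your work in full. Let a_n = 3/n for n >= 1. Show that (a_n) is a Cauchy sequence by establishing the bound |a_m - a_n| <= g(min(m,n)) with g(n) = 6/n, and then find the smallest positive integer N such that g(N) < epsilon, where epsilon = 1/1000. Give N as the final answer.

For any m, n >= 1, by the triangle inequality:
|a_m - a_n| = |3/m - 3/n| <= 3*1/m + 3*1/n <= 6/min(m,n).
So g(n) = 6/n bounds the Cauchy difference. Since g(n) -> 0, (a_n) is Cauchy.
Now solve g(N) < 1/1000: 6/N < 1/1000 <=> N > 6 / (1/1000) = 6000.
The smallest integer strictly greater than 6000 is N = 6001.
Check: g(6001) = 6/6001 = 6/6001 < 1/1000; g(6000) = 1/1000 >= 1/1000. So N = 6001.

6001


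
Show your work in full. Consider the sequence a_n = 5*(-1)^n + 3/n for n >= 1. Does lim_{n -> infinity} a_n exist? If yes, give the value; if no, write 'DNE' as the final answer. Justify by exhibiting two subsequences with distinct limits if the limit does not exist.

Examine the behaviour of a_n along subsequences.
a_{2k} = 5 + 3/(2k) -> 5. a_{2k+1} = -5 + 3/(2k+1) -> -5.
Since these two subsequential limits are 5 and -5, distinct, the full sequence cannot converge (a convergent sequence has all subsequences tending to the same limit). So lim a_n does not exist.

DNE


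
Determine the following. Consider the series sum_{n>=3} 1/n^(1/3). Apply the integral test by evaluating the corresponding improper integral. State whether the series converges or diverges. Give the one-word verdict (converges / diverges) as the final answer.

Let f(x) = x^(-1/3). Then f is positive, continuous, and decreasing on [3, infinity), so the integral test applies.
Compute the improper integral int_{3}^infinity f(x) dx:
  antiderivative F(x) = 3*x^(2/3)/2.
  As x -> infinity, F(x) -> infinity (since p = 1/3 < 1).
  So the integral diverges. By the integral test, the series diverges.

diverges


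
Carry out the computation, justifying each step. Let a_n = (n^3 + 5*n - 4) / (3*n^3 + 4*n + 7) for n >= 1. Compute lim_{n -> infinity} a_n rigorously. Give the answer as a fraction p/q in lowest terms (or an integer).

Divide numerator and denominator by n^3, the highest power:
numerator / n^3 = 1 + 5/n^2 - 4/n^3
denominator / n^3 = 3 + 4/n^2 + 7/n^3
As n -> infinity, all terms of the form c/n^k (k >= 1) tend to 0.
So numerator / n^3 -> 1 and denominator / n^3 -> 3.
Therefore lim a_n = 1/3.

1/3


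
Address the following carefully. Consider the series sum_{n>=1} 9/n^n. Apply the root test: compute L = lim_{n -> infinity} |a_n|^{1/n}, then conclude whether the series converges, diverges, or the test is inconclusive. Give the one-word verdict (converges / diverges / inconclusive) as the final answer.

Let a_n denote the general term. Form |a_n|^(1/n) and simplify:
|a_n|^(1/n) = 3^(2/n)/n
Take the limit as n -> infinity: L = 0.
Since L = 0 < 1, the root test implies convergence.

converges


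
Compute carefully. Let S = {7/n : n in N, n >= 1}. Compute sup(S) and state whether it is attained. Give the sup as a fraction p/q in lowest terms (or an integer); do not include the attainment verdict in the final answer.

Analysis:
- Values: 7, 7/2, 7/3, 7/4, ... strictly decreasing.
- The maximum is 7 (n=1); sup = 7 (attained).
- The set is bounded below by 0; 7/n -> 0 so 0 is the greatest lower bound.
- 0 is not in the set, so inf = 0 is not attained.
Conclusion: sup(S) = 7, attained in S.

7


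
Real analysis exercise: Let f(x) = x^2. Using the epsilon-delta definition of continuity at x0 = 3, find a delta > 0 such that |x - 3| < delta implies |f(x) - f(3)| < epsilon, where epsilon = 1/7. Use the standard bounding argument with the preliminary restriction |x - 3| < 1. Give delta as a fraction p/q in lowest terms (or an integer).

Factor: |x^2 - (3)^2| = |x - 3| * |x + 3|.
Impose |x - 3| < 1 first. Then |x + 3| = |(x - 3) + 2*(3)| <= |x - 3| + 2*|3| < 1 + 6 = 7.
So |x^2 - (3)^2| < delta * 7.
We need delta * 7 <= 1/7, i.e. delta <= 1/7/7 = 1/49.
Since 1/49 < 1, this is tighter than 1; take delta = 1/49.
So delta = 1/49 works.

1/49


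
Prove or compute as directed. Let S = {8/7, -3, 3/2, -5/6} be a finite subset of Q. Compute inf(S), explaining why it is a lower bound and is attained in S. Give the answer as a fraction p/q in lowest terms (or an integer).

S is finite, so inf(S) = min(S).
Sorted increasing:
-3, -5/6, 8/7, 3/2
The extremum is -3.
For every x in S, x >= -3. And -3 is in S, so it is attained.
Therefore inf(S) = -3.

-3


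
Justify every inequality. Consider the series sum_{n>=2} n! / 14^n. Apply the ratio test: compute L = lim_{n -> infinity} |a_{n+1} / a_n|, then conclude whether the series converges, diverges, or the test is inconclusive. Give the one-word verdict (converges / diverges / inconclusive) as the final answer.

Let a_n denote the general term. Form the ratio a_{n+1}/a_n and simplify:
a_{n+1}/a_n = n/14 + 1/14
Take the limit as n -> infinity: L = infinity.
Since L = infinity > 1 (or L = infinity), the ratio test implies the series diverges.

diverges


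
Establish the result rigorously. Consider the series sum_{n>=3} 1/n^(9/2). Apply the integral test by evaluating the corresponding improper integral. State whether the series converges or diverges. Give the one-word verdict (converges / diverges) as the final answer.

Let f(x) = x^(-9/2). Then f is positive, continuous, and decreasing on [3, infinity), so the integral test applies.
Compute the improper integral int_{3}^infinity f(x) dx:
  antiderivative F(x) = -2/(7*x^(7/2)).
  As x -> infinity, F(x) -> 0 (since p = 9/2 > 1).
  So int = F(infinity) - F(3) = 0 - (-2*sqrt(3)/567) = 2*sqrt(3)/567.
  Finite, so by the integral test, the series converges.

converges


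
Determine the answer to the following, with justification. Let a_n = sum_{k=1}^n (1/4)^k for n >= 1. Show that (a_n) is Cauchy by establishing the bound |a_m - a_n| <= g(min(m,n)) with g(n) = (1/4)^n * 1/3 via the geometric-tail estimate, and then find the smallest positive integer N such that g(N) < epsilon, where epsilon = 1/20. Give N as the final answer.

For m > n >= 1: |a_m - a_n| = sum_{k=n+1}^m (1/4)^k < sum_{k=n+1}^infinity (1/4)^k = (1/4)^(n+1) / (1 - 1/4) = (1/4)^n * (1/4) * (4/3) = (1/4)^n * 1/3.
So g(n) = (1/4)^n / 3. Since g(n) -> 0, (a_n) is Cauchy.
Now solve g(N) < 1/20: (1/4)^N / 3 < 1/20 <=> 4^N > 1 / (3 * 1/20) = 20/3.
Check powers of 4: 4^1 = 4 <= 20/3, 4^2 = 16 > 20/3.
So the smallest such N is 2. Check: g(2) = 1/(3 * 16) = 1/48 < 1/20.

2


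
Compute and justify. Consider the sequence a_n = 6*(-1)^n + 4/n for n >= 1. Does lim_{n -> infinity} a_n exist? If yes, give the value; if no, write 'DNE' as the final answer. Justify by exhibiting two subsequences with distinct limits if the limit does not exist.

Examine the behaviour of a_n along subsequences.
a_{2k} = 6 + 4/(2k) -> 6. a_{2k+1} = -6 + 4/(2k+1) -> -6.
Since these two subsequential limits are 6 and -6, distinct, the full sequence cannot converge (a convergent sequence has all subsequences tending to the same limit). So lim a_n does not exist.

DNE


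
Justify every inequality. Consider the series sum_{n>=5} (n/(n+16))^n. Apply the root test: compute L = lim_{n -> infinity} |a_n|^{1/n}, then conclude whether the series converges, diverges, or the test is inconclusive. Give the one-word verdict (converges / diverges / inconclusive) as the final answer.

Let a_n denote the general term. Form |a_n|^(1/n) and simplify:
|a_n|^(1/n) = n/(n + 16)
Take the limit as n -> infinity: L = 1.
Since L = 1, the root test is inconclusive. (In fact a_n = (n/(n+16))^n -> e^(-16) != 0, so the nth-term test shows divergence; but the root test itself gives no conclusion.)

inconclusive


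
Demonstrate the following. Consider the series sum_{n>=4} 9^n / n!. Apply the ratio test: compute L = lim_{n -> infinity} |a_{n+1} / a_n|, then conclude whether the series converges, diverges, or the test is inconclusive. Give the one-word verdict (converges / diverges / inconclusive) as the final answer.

Let a_n denote the general term. Form the ratio a_{n+1}/a_n and simplify:
a_{n+1}/a_n = 9/(n + 1)
Take the limit as n -> infinity: L = 0.
Since L = 0 < 1, the ratio test implies the series converges.

converges


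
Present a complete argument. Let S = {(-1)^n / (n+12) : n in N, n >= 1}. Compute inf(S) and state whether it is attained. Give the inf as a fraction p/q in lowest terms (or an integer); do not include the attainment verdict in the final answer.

Analysis:
- Values: -1/13, 1/14, -1/15, 1/16, -1/17, ...
- Positive terms (even n): 1/(2+12), 1/(4+12), ... decreasing -> max = 1/14 (n=2).
- Negative terms (odd n): -1/(1+12), -1/(3+12), ... increasing -> min = -1/13 (n=1).
- So sup = 1/14 (attained at n=2); inf = -1/13 (attained at n=1).
Conclusion: inf(S) = -1/13, attained in S.

-1/13


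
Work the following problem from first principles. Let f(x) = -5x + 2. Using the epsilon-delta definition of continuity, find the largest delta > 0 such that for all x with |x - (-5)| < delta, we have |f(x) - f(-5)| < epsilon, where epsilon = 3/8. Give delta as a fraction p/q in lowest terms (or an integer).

We compute f(-5) = -5*(-5) + 2 = 27.
|f(x) - f(-5)| = |-5x + 2 - (27)| = |-5(x - (-5))| = 5|x - (-5)|.
We need 5|x - (-5)| < 3/8, i.e. |x - (-5)| < 3/8 / 5 = 3/40.
So any delta <= 3/40 works. Conversely, if delta > 3/40, then x = -5 + 3/40 satisfies |x - (-5)| = 3/40 < delta but |f(x) - f(-5)| = 5 * 3/40 = 3/8, which is not < 3/8; so no larger delta works.
Hence the largest such delta is 3/40.

3/40


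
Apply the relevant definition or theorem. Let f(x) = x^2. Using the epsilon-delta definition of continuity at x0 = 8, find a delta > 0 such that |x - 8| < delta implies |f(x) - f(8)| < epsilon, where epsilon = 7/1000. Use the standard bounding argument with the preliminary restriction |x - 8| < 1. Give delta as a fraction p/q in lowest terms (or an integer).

Factor: |x^2 - (8)^2| = |x - 8| * |x + 8|.
Impose |x - 8| < 1 first. Then |x + 8| = |(x - 8) + 2*(8)| <= |x - 8| + 2*|8| < 1 + 16 = 17.
So |x^2 - (8)^2| < delta * 17.
We need delta * 17 <= 7/1000, i.e. delta <= 7/1000/17 = 7/17000.
Since 7/17000 < 1, this is tighter than 1; take delta = 7/17000.
So delta = 7/17000 works.

7/17000


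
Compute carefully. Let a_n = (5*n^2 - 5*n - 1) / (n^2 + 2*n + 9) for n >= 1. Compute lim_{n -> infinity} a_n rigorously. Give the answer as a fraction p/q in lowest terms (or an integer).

Divide numerator and denominator by n^2, the highest power:
numerator / n^2 = 5 - 5/n - 1/n^2
denominator / n^2 = 1 + 2/n + 9/n^2
As n -> infinity, all terms of the form c/n^k (k >= 1) tend to 0.
So numerator / n^2 -> 5 and denominator / n^2 -> 1.
Therefore lim a_n = 5.

5


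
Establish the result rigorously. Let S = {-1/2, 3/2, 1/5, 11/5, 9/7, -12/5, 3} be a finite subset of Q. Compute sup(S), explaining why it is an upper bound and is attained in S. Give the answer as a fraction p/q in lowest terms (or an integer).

S is finite, so sup(S) = max(S).
Sorted decreasing:
3, 11/5, 3/2, 9/7, 1/5, -1/2, -12/5
The extremum is 3.
For every x in S, x <= 3. And 3 is in S, so it is attained.
Therefore sup(S) = 3.

3


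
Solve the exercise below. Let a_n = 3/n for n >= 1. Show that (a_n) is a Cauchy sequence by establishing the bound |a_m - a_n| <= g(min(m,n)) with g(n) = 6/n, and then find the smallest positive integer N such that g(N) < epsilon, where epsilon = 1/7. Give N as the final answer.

For any m, n >= 1, by the triangle inequality:
|a_m - a_n| = |3/m - 3/n| <= 3*1/m + 3*1/n <= 6/min(m,n).
So g(n) = 6/n bounds the Cauchy difference. Since g(n) -> 0, (a_n) is Cauchy.
Now solve g(N) < 1/7: 6/N < 1/7 <=> N > 6 / (1/7) = 42.
The smallest integer strictly greater than 42 is N = 43.
Check: g(43) = 6/43 = 6/43 < 1/7; g(42) = 1/7 >= 1/7. So N = 43.

43


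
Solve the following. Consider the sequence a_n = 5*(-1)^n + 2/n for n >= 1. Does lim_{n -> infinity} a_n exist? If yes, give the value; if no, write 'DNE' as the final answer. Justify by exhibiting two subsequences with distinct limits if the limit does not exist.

Examine the behaviour of a_n along subsequences.
a_{2k} = 5 + 2/(2k) -> 5. a_{2k+1} = -5 + 2/(2k+1) -> -5.
Since these two subsequential limits are 5 and -5, distinct, the full sequence cannot converge (a convergent sequence has all subsequences tending to the same limit). So lim a_n does not exist.

DNE
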